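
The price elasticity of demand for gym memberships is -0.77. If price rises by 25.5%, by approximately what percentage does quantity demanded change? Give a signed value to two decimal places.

%ΔQ ≈ E × %ΔP = (-0.77) × (25.5%) ≈ -19.64%.

-19.64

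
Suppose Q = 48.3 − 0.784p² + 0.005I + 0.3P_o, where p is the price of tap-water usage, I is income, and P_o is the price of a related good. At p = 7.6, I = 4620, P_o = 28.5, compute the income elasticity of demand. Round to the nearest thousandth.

0.666

Evaluating quantity at (p, I, P_o) gives Q = 48.3 − 0.784(7.6)² + 0.005(4620) + 0.3(28.5) = 48.3 − 45.2838 + 23.1 + 8.55 = 34.6662.
∂Q/∂I = +0.005, so E_I = 0.005·(4620/34.6662) ≈ 0.666.
E_I ∈ (0,1): normal good (necessity).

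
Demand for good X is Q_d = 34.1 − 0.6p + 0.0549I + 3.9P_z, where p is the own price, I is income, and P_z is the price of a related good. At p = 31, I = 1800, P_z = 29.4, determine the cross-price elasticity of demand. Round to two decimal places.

First evaluate Q_d: 34.1 − 0.6(31) + 0.0549(1800) + 3.9(29.4) = 34.1 − 18.6 + 98.82 + 114.66 = 228.98.
∂Q_d/∂P_z = +3.9, so E_xy = 3.9·(29.4/228.98) ≈ 0.50.
E_xy > 0: the goods are substitutes.

0.50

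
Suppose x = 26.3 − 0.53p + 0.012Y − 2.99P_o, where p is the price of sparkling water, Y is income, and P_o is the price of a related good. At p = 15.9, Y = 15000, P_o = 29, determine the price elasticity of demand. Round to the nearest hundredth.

-0.08

Substituting, x = 26.3 − 0.53(15.9) + 0.012(15000) − 2.99(29) = 26.3 − 8.427 + 180 − 86.71 = 111.163.
∂x/∂p = −0.53, so E_p = (−0.53)·(15.9/111.163) ≈ -0.08.
|E_p| < 1: demand is inelastic.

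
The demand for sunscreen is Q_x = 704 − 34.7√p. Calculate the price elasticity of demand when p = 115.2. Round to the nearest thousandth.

-0.562

At p = 115.2, Q_x = 331.5605.
dQ_x/dp = −34.7/(2√p) = −34.7/(2·10.7331).
Point elasticity E = (dQ_x/dp)·(p/Q_x) = -1.6165 × 115.2/331.5605 ≈ -0.562.
|E| < 1, so demand is inelastic at this price.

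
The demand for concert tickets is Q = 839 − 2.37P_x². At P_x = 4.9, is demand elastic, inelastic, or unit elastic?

At P_x = 4.9, Q = 782.0963.
dQ/dP_x = −2·2.37·P_x = −23.226.
Point elasticity E = (dQ/dP_x)·(P_x/Q) = -23.226 × 4.9/782.0963 ≈ -0.146.
|E| ≈ 0.146 < 1, so demand is inelastic.

inelastic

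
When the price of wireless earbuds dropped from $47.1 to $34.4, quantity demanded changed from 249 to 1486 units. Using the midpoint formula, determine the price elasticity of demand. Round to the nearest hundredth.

-4.58

%ΔQ = (1486 − 249)/[(249 + 1486)/2] = 1237/867.5 ≈ 1.4259.
%Δp = (34.4 − 47.1)/[(47.1 + 34.4)/2] = -12.7/40.75 ≈ -0.3117.
Arc elasticity E = %ΔQ/%Δp ≈ 1.4259/-0.3117 ≈ -4.58.
|E| > 1: demand is elastic over this range.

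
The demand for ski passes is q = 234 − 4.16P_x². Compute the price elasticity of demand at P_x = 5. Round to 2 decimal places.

-1.60

At P_x = 5, q = 130.
dq/dP_x = −2·4.16·P_x = −41.6.
Point elasticity E = (dq/dP_x)·(P_x/q) = -41.6 × 5/130 ≈ -1.60.
|E| > 1, so demand is elastic at this price.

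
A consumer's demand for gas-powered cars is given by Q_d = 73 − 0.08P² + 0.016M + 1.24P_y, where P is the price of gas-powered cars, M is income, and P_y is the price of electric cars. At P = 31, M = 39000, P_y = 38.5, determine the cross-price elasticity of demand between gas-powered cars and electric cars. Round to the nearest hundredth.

At the given point, Q_d = 73 − 0.08(31)² + 0.016(39000) + 1.24(38.5) = 73 − 76.88 + 624 + 47.74 = 667.86.
∂Q_d/∂P_y = +1.24, so E_xy = 1.24·(38.5/667.86) ≈ 0.07.
E_xy > 0: the goods are substitutes.

0.07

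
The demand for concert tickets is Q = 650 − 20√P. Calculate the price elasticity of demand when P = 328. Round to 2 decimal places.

At P = 328, Q = 287.7846.
dQ/dP = −20/(2√P) = −20/(2·18.1108).
Point elasticity E = (dQ/dP)·(P/Q) = -0.5522 × 328/287.7846 ≈ -0.63.
|E| < 1, so demand is inelastic at this price.

-0.63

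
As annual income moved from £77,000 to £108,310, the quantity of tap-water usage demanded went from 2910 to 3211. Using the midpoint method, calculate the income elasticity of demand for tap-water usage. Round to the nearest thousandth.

0.291

%ΔQ = (3211 − 2910)/[(2910+3211)/2] = 301/3060.5 ≈ 0.0983.
%ΔI = (108,310 − 77,000)/[(77,000+108,310)/2] = 31310/92655 ≈ 0.3379.
E_I = %ΔQ/%ΔI ≈ 0.291.
E_I ∈ (0,1): normal good (necessity).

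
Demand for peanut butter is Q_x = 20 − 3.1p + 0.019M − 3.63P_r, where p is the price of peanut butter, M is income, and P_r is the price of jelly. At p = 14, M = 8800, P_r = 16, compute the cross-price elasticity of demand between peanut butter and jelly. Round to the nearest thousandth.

-0.678

Substituting, Q_x = 20 − 3.1(14) + 0.019(8800) − 3.63(16) = 20 − 43.4 + 167.2 − 58.08 = 85.72.
∂Q_x/∂P_r = −3.63, so E_xy = -3.63·(16/85.72) ≈ -0.678.
E_xy < 0: the goods are complements.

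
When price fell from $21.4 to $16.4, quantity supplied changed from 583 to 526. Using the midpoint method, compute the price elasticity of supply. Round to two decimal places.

%Δq = (526 − 583)/[(583 + 526)/2] = -57/554.5 ≈ -0.1028.
%ΔP = (16.4 − 21.4)/[(21.4 + 16.4)/2] = -5/18.9 ≈ -0.2646.
Arc elasticity E = %Δq/%ΔP ≈ -0.1028/-0.2646 ≈ 0.39.
|E| < 1: supply is inelastic over this range.

0.39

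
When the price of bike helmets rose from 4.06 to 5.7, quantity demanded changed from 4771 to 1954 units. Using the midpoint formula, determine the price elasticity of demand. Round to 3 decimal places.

%Δq = (1954 − 4771)/[(4771 + 1954)/2] = -2817/3362.5 ≈ -0.8378.
%Δp = (5.7 − 4.06)/[(4.06 + 5.7)/2] = 1.64/4.88 ≈ 0.3361.
Arc elasticity E = %Δq/%Δp ≈ -0.8378/0.3361 ≈ -2.493.
|E| > 1: demand is elastic over this range.

-2.493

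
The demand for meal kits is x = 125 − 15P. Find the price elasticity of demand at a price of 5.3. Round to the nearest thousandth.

At P = 5.3, x = 45.5.
dx/dP = −15.
Point elasticity E = (dx/dP)·(P/x) = -15 × 5.3/45.5 ≈ -1.747.
|E| > 1, so demand is elastic at this price.

-1.747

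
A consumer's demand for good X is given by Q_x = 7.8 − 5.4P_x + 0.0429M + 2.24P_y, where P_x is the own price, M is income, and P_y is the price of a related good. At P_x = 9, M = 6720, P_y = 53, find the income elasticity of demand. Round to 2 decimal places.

0.79

Evaluating quantity at (P_x, M, P_y) gives Q_x = 7.8 − 5.4(9) + 0.0429(6720) + 2.24(53) = 7.8 − 48.6 + 288.288 + 118.72 = 366.208.
∂Q_x/∂M = +0.0429, so E_I = 0.0429·(6720/366.208) ≈ 0.79.
E_I ∈ (0,1): normal good (necessity).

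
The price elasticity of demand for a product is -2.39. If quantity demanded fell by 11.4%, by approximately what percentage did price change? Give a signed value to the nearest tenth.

%ΔQ ≈ E × %ΔP ⇒ %ΔP = %ΔQ / E = (-11.4%)/(-2.39) ≈ 4.8%.

4.8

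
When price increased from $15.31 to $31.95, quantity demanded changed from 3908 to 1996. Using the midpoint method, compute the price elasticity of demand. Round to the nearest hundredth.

%Δq = (1996 − 3908)/[(3908 + 1996)/2] = -1912/2952 ≈ -0.6477.
%ΔP = (31.95 − 15.31)/[(15.31 + 31.95)/2] = 16.64/23.63 ≈ 0.7042.
Arc elasticity E = %Δq/%ΔP ≈ -0.6477/0.7042 ≈ -0.92.
|E| < 1: demand is inelastic over this range.

-0.92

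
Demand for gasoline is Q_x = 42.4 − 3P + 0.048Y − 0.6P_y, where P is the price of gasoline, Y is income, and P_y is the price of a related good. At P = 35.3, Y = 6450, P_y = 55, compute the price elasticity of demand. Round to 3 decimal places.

-0.497

Q_x = 42.4 − 3(35.3) + 0.048(6450) − 0.6(55) = 42.4 − 105.9 + 309.6 − 33 = 213.1.
∂Q_x/∂P = −3, so E_p = (−3)·(35.3/213.1) ≈ -0.497.
|E_p| < 1: demand is inelastic.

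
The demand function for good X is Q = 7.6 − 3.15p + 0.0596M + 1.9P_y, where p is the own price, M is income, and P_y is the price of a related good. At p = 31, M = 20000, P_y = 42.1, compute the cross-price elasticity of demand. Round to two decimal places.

0.07

Substituting, Q = 7.6 − 3.15(31) + 0.0596(20000) + 1.9(42.1) = 7.6 − 97.65 + 1192 + 79.99 = 1181.94.
∂Q/∂P_y = +1.9, so E_xy = 1.9·(42.1/1181.94) ≈ 0.07.
E_xy > 0: the goods are substitutes.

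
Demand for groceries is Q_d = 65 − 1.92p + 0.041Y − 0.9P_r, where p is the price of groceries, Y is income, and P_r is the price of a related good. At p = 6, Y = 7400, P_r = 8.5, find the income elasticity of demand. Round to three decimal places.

0.869

Evaluating quantity at (p, Y, P_r) gives Q_d = 65 − 1.92(6) + 0.041(7400) − 0.9(8.5) = 65 − 11.52 + 303.4 − 7.65 = 349.23.
∂Q_d/∂Y = +0.041, so E_I = 0.041·(7400/349.23) ≈ 0.869.
E_I ∈ (0,1): normal good (necessity).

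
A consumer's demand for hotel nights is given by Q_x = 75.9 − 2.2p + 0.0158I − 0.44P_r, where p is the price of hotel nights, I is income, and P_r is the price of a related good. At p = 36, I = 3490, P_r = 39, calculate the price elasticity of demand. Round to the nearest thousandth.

At the given point, Q_x = 75.9 − 2.2(36) + 0.0158(3490) − 0.44(39) = 75.9 − 79.2 + 55.142 − 17.16 = 34.682.
∂Q_x/∂p = −2.2, so E_p = (−2.2)·(36/34.682) ≈ -2.284.
|E_p| > 1: demand is elastic.

-2.284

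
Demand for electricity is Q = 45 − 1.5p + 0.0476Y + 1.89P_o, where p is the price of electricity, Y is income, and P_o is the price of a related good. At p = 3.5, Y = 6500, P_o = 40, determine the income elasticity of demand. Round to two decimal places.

At the given point, Q = 45 − 1.5(3.5) + 0.0476(6500) + 1.89(40) = 45 − 5.25 + 309.4 + 75.6 = 424.75.
∂Q/∂Y = +0.0476, so E_I = 0.0476·(6500/424.75) ≈ 0.73.
E_I ∈ (0,1): normal good (necessity).

0.73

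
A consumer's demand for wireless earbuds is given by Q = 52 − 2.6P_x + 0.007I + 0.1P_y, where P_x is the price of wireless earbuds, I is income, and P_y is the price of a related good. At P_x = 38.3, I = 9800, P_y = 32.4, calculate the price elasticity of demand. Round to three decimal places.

Evaluating quantity at (P_x, I, P_y) gives Q = 52 − 2.6(38.3) + 0.007(9800) + 0.1(32.4) = 52 − 99.58 + 68.6 + 3.24 = 24.26.
∂Q/∂P_x = −2.6, so E_p = (−2.6)·(38.3/24.26) ≈ -4.105.
|E_p| > 1: demand is elastic.

-4.105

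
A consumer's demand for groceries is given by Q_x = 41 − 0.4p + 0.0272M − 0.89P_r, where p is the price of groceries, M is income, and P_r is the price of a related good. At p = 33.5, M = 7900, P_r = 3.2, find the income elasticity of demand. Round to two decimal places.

Substituting, Q_x = 41 − 0.4(33.5) + 0.0272(7900) − 0.89(3.2) = 41 − 13.4 + 214.88 − 2.848 = 239.632.
∂Q_x/∂M = +0.0272, so E_I = 0.0272·(7900/239.632) ≈ 0.90.
E_I ∈ (0,1): normal good (necessity).

0.90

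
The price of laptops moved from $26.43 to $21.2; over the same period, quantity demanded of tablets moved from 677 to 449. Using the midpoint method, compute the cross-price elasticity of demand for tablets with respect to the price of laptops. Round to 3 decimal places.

1.844

%ΔQ_x = (449 − 677)/[(677+449)/2] = -228/563 ≈ -0.4050.
%ΔP_y = (21.2 − 26.43)/[(26.43+21.2)/2] ≈ -0.2196.
E_xy = -0.4050/-0.2196 ≈ 1.844.
E_xy > 0, so tablets and laptops are substitutes.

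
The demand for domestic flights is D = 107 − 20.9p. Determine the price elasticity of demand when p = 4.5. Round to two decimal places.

-7.26

At p = 4.5, D = 12.95.
dD/dp = −20.9.
Point elasticity E = (dD/dp)·(p/D) = -20.9 × 4.5/12.95 ≈ -7.26.
|E| > 1, so demand is elastic at this price.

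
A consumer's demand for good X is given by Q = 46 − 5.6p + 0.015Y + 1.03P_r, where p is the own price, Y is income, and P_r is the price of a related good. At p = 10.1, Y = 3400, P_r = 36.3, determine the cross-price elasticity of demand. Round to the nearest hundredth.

Q = 46 − 5.6(10.1) + 0.015(3400) + 1.03(36.3) = 46 − 56.56 + 51 + 37.389 = 77.829.
∂Q/∂P_r = +1.03, so E_xy = 1.03·(36.3/77.829) ≈ 0.48.
E_xy > 0: the goods are substitutes.

0.48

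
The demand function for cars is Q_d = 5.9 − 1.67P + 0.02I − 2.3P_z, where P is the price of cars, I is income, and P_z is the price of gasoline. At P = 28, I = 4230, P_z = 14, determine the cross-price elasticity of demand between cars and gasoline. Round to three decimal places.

At the given point, Q_d = 5.9 − 1.67(28) + 0.02(4230) − 2.3(14) = 5.9 − 46.76 + 84.6 − 32.2 = 11.54.
∂Q_d/∂P_z = −2.3, so E_xy = -2.3·(14/11.54) ≈ -2.790.
E_xy < 0: the goods are complements.

-2.790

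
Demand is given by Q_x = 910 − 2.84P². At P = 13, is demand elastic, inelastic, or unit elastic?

At P = 13, Q_x = 430.04.
dQ_x/dP = −2·2.84·P = −73.84.
Point elasticity E = (dQ_x/dP)·(P/Q_x) = -73.84 × 13/430.04 ≈ -2.232.
|E| ≈ 2.232 > 1, so demand is elastic.

elastic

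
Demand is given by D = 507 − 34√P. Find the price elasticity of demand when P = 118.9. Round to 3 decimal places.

-1.360

At P = 118.9, D = 136.2597.
dD/dP = −34/(2√P) = −34/(2·10.9041).
Point elasticity E = (dD/dP)·(P/D) = -1.559 × 118.9/136.2597 ≈ -1.360.
|E| > 1, so demand is elastic at this price.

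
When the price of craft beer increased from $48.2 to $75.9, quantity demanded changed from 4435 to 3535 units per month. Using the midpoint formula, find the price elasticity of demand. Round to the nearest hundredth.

%Δq = (3535 − 4435)/[(4435 + 3535)/2] = -900/3985 ≈ -0.2258.
%Δp = (75.9 − 48.2)/[(48.2 + 75.9)/2] = 27.7/62.05 ≈ 0.4464.
Arc elasticity E = %Δq/%Δp ≈ -0.2258/0.4464 ≈ -0.51.
|E| < 1: demand is inelastic over this range.

-0.51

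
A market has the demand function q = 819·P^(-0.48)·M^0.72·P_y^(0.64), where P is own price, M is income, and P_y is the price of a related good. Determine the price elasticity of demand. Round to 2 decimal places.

-0.48

For a Cobb–Douglas (constant-elasticity) form q = A·P^α·…, the elasticity with respect to P equals the exponent α at every point.
Here the exponent on P is -0.48, so the price elasticity of demand is -0.48.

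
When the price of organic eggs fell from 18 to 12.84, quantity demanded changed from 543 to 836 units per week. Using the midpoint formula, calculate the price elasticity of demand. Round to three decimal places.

-1.270

%Δq = (836 − 543)/[(543 + 836)/2] = 293/689.5 ≈ 0.4249.
%Δp = (12.84 − 18)/[(18 + 12.84)/2] = -5.16/15.42 ≈ -0.3346.
Arc elasticity E = %Δq/%Δp ≈ 0.4249/-0.3346 ≈ -1.270.
|E| > 1: demand is elastic over this range.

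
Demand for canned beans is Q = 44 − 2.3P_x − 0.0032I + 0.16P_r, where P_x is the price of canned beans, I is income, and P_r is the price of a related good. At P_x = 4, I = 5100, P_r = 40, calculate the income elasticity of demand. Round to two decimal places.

-0.66

First evaluate Q: 44 − 2.3(4) − 0.0032(5100) + 0.16(40) = 44 − 9.2 − 16.32 + 6.4 = 24.88.
∂Q/∂I = −0.0032, so E_I = -0.0032·(5100/24.88) ≈ -0.66.
E_I < 0: inferior good.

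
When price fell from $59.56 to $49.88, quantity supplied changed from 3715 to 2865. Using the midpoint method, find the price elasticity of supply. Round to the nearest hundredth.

1.46

%Δq = (2865 − 3715)/[(3715 + 2865)/2] = -850/3290 ≈ -0.2584.
%ΔP = (49.88 − 59.56)/[(59.56 + 49.88)/2] = -9.68/54.72 ≈ -0.1769.
Arc elasticity E = %Δq/%ΔP ≈ -0.2584/-0.1769 ≈ 1.46.
|E| > 1: supply is elastic over this range.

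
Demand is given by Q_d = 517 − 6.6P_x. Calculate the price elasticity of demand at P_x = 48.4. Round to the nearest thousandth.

-1.617

At P_x = 48.4, Q_d = 197.56.
dQ_d/dP_x = −6.6.
Point elasticity E = (dQ_d/dP_x)·(P_x/Q_d) = -6.6 × 48.4/197.56 ≈ -1.617.
|E| > 1, so demand is elastic at this price.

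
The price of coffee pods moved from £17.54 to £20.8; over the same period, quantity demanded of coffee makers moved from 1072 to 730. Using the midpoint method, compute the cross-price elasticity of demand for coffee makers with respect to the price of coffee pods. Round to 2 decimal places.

-2.23

%ΔQ_x = (730 − 1072)/[(1072+730)/2] = -342/901 ≈ -0.3796.
%ΔP_y = (20.8 − 17.54)/[(17.54+20.8)/2] ≈ 0.1701.
E_xy = -0.3796/0.1701 ≈ -2.23.
E_xy < 0, so coffee makers and coffee pods are complements.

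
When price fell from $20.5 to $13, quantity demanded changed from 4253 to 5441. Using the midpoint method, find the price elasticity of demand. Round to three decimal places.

%Δq = (5441 − 4253)/[(4253 + 5441)/2] = 1188/4847 ≈ 0.2451.
%ΔP = (13 − 20.5)/[(20.5 + 13)/2] = -7.5/16.75 ≈ -0.4478.
Arc elasticity E = %Δq/%ΔP ≈ 0.2451/-0.4478 ≈ -0.547.
|E| < 1: demand is inelastic over this range.

-0.547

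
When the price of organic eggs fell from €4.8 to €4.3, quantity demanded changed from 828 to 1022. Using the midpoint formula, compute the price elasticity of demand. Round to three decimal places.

-1.909

%ΔQ = (1022 − 828)/[(828 + 1022)/2] = 194/925 ≈ 0.2097.
%Δp = (4.3 − 4.8)/[(4.8 + 4.3)/2] = -0.5/4.55 ≈ -0.1099.
Arc elasticity E = %ΔQ/%Δp ≈ 0.2097/-0.1099 ≈ -1.909.
|E| > 1: demand is elastic over this range.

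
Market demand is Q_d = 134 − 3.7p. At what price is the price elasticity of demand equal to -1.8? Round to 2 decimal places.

Set −bp/(a − bp) = −1.8 ⇒ bp = 1.8(a − bp) ⇒ bp(1+1.8) = 1.8·a.
p = 1.8·134/(3.7·2.8) ≈ 23.28.

23.28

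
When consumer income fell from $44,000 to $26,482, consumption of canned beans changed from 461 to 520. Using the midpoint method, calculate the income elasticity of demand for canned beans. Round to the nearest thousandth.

-0.242

%ΔQ = (520 − 461)/[(461+520)/2] = 59/490.5 ≈ 0.1203.
%ΔM = (26,482 − 44,000)/[(44,000+26,482)/2] = -17518/35241 ≈ -0.4971.
E_I = %ΔQ/%ΔM ≈ -0.242.
E_I < 0: inferior good.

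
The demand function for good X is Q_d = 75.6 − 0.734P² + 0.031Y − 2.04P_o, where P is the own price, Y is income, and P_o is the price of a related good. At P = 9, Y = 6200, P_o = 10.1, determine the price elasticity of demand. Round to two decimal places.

First evaluate Q_d: 75.6 − 0.734(9)² + 0.031(6200) − 2.04(10.1) = 75.6 − 59.454 + 192.2 − 20.604 = 187.742.
∂Q_d/∂P = −2·0.734·P = -13.212, so E_p = -13.212·(9/187.742) ≈ -0.63.
|E_p| < 1: demand is inelastic.

-0.63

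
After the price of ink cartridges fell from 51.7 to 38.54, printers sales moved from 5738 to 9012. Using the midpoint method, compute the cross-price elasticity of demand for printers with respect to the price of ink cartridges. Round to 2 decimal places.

%ΔQ_x = (9012 − 5738)/[(5738+9012)/2] = 3274/7375 ≈ 0.4439.
%ΔP_y = (38.54 − 51.7)/[(51.7+38.54)/2] ≈ -0.2917.
E_xy = 0.4439/-0.2917 ≈ -1.52.
E_xy < 0, so printers and ink cartridges are complements.

-1.52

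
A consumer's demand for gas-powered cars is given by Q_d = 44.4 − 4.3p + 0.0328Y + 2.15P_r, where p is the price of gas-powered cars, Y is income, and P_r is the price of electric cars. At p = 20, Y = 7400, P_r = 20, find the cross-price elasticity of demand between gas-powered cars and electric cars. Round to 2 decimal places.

Substituting, Q_d = 44.4 − 4.3(20) + 0.0328(7400) + 2.15(20) = 44.4 − 86 + 242.72 + 43 = 244.12.
∂Q_d/∂P_r = +2.15, so E_xy = 2.15·(20/244.12) ≈ 0.18.
E_xy > 0: the goods are substitutes.

0.18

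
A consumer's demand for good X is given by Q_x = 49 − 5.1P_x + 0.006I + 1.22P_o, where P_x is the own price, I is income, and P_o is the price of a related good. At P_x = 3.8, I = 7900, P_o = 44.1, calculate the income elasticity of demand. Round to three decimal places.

0.362

Q_x = 49 − 5.1(3.8) + 0.006(7900) + 1.22(44.1) = 49 − 19.38 + 47.4 + 53.802 = 130.822.
∂Q_x/∂I = +0.006, so E_I = 0.006·(7900/130.822) ≈ 0.362.
E_I ∈ (0,1): normal good (necessity).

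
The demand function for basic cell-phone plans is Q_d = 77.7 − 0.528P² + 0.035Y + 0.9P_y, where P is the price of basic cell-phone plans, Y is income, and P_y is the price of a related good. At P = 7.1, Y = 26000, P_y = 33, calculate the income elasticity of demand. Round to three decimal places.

0.918

First evaluate Q_d: 77.7 − 0.528(7.1)² + 0.035(26000) + 0.9(33) = 77.7 − 26.6165 + 910 + 29.7 = 990.7835.
∂Q_d/∂Y = +0.035, so E_I = 0.035·(26000/990.7835) ≈ 0.918.
E_I ∈ (0,1): normal good (necessity).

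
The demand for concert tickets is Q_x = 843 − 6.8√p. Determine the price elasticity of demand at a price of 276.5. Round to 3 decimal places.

At p = 276.5, Q_x = 729.9276.
dQ_x/dp = −6.8/(2√p) = −6.8/(2·16.6283).
Point elasticity E = (dQ_x/dp)·(p/Q_x) = -0.2045 × 276.5/729.9276 ≈ -0.077.
|E| < 1, so demand is inelastic at this price.

-0.077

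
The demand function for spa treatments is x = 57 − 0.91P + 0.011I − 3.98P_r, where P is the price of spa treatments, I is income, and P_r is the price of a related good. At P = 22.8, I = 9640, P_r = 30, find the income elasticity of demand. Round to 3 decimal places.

4.632

At the given point, x = 57 − 0.91(22.8) + 0.011(9640) − 3.98(30) = 57 − 20.748 + 106.04 − 119.4 = 22.892.
∂x/∂I = +0.011, so E_I = 0.011·(9640/22.892) ≈ 4.632.
E_I > 1: normal good (luxury).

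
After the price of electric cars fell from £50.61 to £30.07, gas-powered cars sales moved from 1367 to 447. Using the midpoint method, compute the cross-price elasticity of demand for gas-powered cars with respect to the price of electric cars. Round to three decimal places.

%ΔQ_x = (447 − 1367)/[(1367+447)/2] = -920/907 ≈ -1.0143.
%ΔP_y = (30.07 − 50.61)/[(50.61+30.07)/2] ≈ -0.5092.
E_xy = -1.0143/-0.5092 ≈ 1.992.
E_xy > 0, so gas-powered cars and electric cars are substitutes.

1.992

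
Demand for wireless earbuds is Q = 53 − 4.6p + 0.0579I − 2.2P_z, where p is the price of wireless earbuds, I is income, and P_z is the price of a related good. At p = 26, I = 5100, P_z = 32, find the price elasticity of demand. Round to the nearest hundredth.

-0.76

At the given point, Q = 53 − 4.6(26) + 0.0579(5100) − 2.2(32) = 53 − 119.6 + 295.29 − 70.4 = 158.29.
∂Q/∂p = −4.6, so E_p = (−4.6)·(26/158.29) ≈ -0.76.
|E_p| < 1: demand is inelastic.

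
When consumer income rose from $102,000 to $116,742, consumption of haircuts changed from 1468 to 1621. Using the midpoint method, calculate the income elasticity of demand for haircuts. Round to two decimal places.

%ΔQ = (1621 − 1468)/[(1468+1621)/2] = 153/1544.5 ≈ 0.0991.
%ΔI = (116,742 − 102,000)/[(102,000+116,742)/2] = 14742/109371 ≈ 0.1348.
E_I = %ΔQ/%ΔI ≈ 0.73.
E_I ∈ (0,1): normal good (necessity).

0.73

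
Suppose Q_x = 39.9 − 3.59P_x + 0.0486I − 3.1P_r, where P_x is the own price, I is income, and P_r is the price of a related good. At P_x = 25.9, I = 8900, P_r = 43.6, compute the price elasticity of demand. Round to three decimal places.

Evaluating quantity at (P_x, I, P_r) gives Q_x = 39.9 − 3.59(25.9) + 0.0486(8900) − 3.1(43.6) = 39.9 − 92.981 + 432.54 − 135.16 = 244.299.
∂Q_x/∂P_x = −3.59, so E_p = (−3.59)·(25.9/244.299) ≈ -0.381.
|E_p| < 1: demand is inelastic.

-0.381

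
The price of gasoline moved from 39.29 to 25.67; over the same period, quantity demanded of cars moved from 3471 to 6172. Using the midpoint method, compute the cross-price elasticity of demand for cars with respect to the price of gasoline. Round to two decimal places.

%ΔQ_x = (6172 − 3471)/[(3471+6172)/2] = 2701/4821.5 ≈ 0.5602.
%ΔP_y = (25.67 − 39.29)/[(39.29+25.67)/2] ≈ -0.4193.
E_xy = 0.5602/-0.4193 ≈ -1.34.
E_xy < 0, so cars and gasoline are complements.

-1.34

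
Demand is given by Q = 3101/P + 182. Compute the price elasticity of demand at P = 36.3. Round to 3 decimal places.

At P = 36.3, Q = 267.427.
dQ/dP = −3101/P² = −2.3534.
Point elasticity E = (dQ/dP)·(P/Q) = -2.3534 × 36.3/267.427 ≈ -0.319.
|E| < 1, so demand is inelastic at this price.

-0.319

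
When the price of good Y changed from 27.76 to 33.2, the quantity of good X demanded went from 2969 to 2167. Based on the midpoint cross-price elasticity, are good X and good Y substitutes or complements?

%ΔQ_x = (2167 − 2969)/[(2969+2167)/2] = -802/2568 ≈ -0.3123.
%ΔP_y = (33.2 − 27.76)/[(27.76+33.2)/2] ≈ 0.1785.
E_xy = -0.3123/0.1785 ≈ -1.750.
E_xy < 0, so the goods are complements.

complements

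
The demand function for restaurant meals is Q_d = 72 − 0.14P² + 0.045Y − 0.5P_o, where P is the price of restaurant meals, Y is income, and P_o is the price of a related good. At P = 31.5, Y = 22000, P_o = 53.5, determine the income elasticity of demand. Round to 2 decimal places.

Q_d = 72 − 0.14(31.5)² + 0.045(22000) − 0.5(53.5) = 72 − 138.915 + 990 − 26.75 = 896.335.
∂Q_d/∂Y = +0.045, so E_I = 0.045·(22000/896.335) ≈ 1.10.
E_I > 1: normal good (luxury).

1.10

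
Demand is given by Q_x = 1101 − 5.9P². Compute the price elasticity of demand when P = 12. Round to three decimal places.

-6.759

At P = 12, Q_x = 251.4.
dQ_x/dP = −2·5.9·P = −141.6.
Point elasticity E = (dQ_x/dP)·(P/Q_x) = -141.6 × 12/251.4 ≈ -6.759.
|E| > 1, so demand is elastic at this price.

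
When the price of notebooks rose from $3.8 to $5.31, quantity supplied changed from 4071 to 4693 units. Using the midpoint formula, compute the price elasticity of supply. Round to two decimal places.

%Δq = (4693 − 4071)/[(4071 + 4693)/2] = 622/4382 ≈ 0.1419.
%ΔP = (5.31 − 3.8)/[(3.8 + 5.31)/2] = 1.51/4.555 ≈ 0.3315.
Arc elasticity E = %Δq/%ΔP ≈ 0.1419/0.3315 ≈ 0.43.
|E| < 1: supply is inelastic over this range.

0.43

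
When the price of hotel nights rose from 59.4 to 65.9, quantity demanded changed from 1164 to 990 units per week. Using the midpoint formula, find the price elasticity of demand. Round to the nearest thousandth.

-1.557

%Δq = (990 − 1164)/[(1164 + 990)/2] = -174/1077 ≈ -0.1616.
%ΔP = (65.9 − 59.4)/[(59.4 + 65.9)/2] = 6.5/62.65 ≈ 0.1038.
Arc elasticity E = %Δq/%ΔP ≈ -0.1616/0.1038 ≈ -1.557.
|E| > 1: demand is elastic over this range.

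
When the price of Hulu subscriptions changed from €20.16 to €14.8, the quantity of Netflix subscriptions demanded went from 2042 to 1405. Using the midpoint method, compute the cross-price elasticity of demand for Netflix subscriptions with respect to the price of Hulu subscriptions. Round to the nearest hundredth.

1.21

%ΔQ_x = (1405 − 2042)/[(2042+1405)/2] = -637/1723.5 ≈ -0.3696.
%ΔP_y = (14.8 − 20.16)/[(20.16+14.8)/2] ≈ -0.3066.
E_xy = -0.3696/-0.3066 ≈ 1.21.
E_xy > 0, so Netflix subscriptions and Hulu subscriptions are substitutes.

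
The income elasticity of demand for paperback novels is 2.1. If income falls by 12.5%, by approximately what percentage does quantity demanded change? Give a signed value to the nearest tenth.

-26.3

%ΔQ ≈ E × %ΔI = (2.1) × (-12.5%) ≈ -26.3%.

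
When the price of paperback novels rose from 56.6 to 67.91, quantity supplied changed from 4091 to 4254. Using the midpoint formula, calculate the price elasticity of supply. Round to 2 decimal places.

0.22

%Δq = (4254 − 4091)/[(4091 + 4254)/2] = 163/4172.5 ≈ 0.0391.
%Δp = (67.91 − 56.6)/[(56.6 + 67.91)/2] = 11.31/62.255 ≈ 0.1817.
Arc elasticity E = %Δq/%Δp ≈ 0.0391/0.1817 ≈ 0.22.
|E| < 1: supply is inelastic over this range.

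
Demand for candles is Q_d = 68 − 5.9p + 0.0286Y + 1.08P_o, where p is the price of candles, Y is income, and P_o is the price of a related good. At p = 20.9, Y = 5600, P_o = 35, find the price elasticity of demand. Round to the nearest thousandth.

-0.864

At the given point, Q_d = 68 − 5.9(20.9) + 0.0286(5600) + 1.08(35) = 68 − 123.31 + 160.16 + 37.8 = 142.65.
∂Q_d/∂p = −5.9, so E_p = (−5.9)·(20.9/142.65) ≈ -0.864.
|E_p| < 1: demand is inelastic.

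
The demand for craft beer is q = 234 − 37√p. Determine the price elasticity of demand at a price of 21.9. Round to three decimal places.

At p = 21.9, q = 60.8495.
dq/dp = −37/(2√p) = −37/(2·4.6797).
Point elasticity E = (dq/dp)·(p/q) = -3.9532 × 21.9/60.8495 ≈ -1.423.
|E| > 1, so demand is elastic at this price.

-1.423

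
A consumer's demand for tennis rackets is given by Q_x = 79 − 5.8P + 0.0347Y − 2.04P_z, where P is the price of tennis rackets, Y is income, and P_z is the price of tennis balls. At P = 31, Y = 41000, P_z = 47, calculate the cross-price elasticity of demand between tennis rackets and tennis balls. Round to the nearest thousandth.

Q_x = 79 − 5.8(31) + 0.0347(41000) − 2.04(47) = 79 − 179.8 + 1422.7 − 95.88 = 1226.02.
∂Q_x/∂P_z = −2.04, so E_xy = -2.04·(47/1226.02) ≈ -0.078.
E_xy < 0: the goods are complements.

-0.078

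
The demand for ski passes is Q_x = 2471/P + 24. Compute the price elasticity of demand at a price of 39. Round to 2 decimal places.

At P = 39, Q_x = 87.359.
dQ_x/dP = −2471/P² = −1.6246.
Point elasticity E = (dQ_x/dP)·(P/Q_x) = -1.6246 × 39/87.359 ≈ -0.73.
|E| < 1, so demand is inelastic at this price.

-0.73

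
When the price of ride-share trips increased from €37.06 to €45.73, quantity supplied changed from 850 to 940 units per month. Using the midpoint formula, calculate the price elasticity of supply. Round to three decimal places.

%Δq = (940 − 850)/[(850 + 940)/2] = 90/895 ≈ 0.1006.
%ΔP = (45.73 − 37.06)/[(37.06 + 45.73)/2] = 8.67/41.395 ≈ 0.2094.
Arc elasticity E = %Δq/%ΔP ≈ 0.1006/0.2094 ≈ 0.480.
|E| < 1: supply is inelastic over this range.

0.480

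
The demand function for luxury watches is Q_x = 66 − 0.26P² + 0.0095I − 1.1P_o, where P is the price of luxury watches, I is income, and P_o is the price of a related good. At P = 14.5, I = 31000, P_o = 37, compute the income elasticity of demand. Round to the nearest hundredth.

1.11

Evaluating quantity at (P, I, P_o) gives Q_x = 66 − 0.26(14.5)² + 0.0095(31000) − 1.1(37) = 66 − 54.665 + 294.5 − 40.7 = 265.135.
∂Q_x/∂I = +0.0095, so E_I = 0.0095·(31000/265.135) ≈ 1.11.
E_I > 1: normal good (luxury).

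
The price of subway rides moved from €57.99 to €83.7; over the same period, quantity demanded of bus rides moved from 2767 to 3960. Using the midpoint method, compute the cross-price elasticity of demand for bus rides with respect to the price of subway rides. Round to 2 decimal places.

0.98

%ΔQ_x = (3960 − 2767)/[(2767+3960)/2] = 1193/3363.5 ≈ 0.3547.
%ΔP_y = (83.7 − 57.99)/[(57.99+83.7)/2] ≈ 0.3629.
E_xy = 0.3547/0.3629 ≈ 0.98.
E_xy > 0, so bus rides and subway rides are substitutes.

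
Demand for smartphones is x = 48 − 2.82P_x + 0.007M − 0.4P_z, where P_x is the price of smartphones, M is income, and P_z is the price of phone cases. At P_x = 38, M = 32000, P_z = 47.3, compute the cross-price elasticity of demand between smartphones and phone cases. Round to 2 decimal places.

First evaluate x: 48 − 2.82(38) + 0.007(32000) − 0.4(47.3) = 48 − 107.16 + 224 − 18.92 = 145.92.
∂x/∂P_z = −0.4, so E_xy = -0.4·(47.3/145.92) ≈ -0.13.
E_xy < 0: the goods are complements.

-0.13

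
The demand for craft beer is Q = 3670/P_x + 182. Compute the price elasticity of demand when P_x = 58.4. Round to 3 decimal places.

-0.257

At P_x = 58.4, Q = 244.8425.
dQ/dP_x = −3670/P_x² = −1.0761.
Point elasticity E = (dQ/dP_x)·(P_x/Q) = -1.0761 × 58.4/244.8425 ≈ -0.257.
|E| < 1, so demand is inelastic at this price.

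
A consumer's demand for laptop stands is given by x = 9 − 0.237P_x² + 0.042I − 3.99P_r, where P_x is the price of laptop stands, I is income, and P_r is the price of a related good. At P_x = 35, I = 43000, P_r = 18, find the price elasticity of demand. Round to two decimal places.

-0.40

At the given point, x = 9 − 0.237(35)² + 0.042(43000) − 3.99(18) = 9 − 290.325 + 1806 − 71.82 = 1452.855.
∂x/∂P_x = −2·0.237·P_x = -16.59, so E_p = -16.59·(35/1452.855) ≈ -0.40.
|E_p| < 1: demand is inelastic.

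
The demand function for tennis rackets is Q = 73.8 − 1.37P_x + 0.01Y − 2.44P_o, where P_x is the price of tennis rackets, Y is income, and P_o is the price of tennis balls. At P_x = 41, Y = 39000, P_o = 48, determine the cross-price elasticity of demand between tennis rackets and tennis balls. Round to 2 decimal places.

-0.40

Evaluating quantity at (P_x, Y, P_o) gives Q = 73.8 − 1.37(41) + 0.01(39000) − 2.44(48) = 73.8 − 56.17 + 390 − 117.12 = 290.51.
∂Q/∂P_o = −2.44, so E_xy = -2.44·(48/290.51) ≈ -0.40.
E_xy < 0: the goods are complements.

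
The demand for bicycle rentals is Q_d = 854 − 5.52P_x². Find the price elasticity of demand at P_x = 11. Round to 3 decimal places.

-7.179

At P_x = 11, Q_d = 186.08.
dQ_d/dP_x = −2·5.52·P_x = −121.44.
Point elasticity E = (dQ_d/dP_x)·(P_x/Q_d) = -121.44 × 11/186.08 ≈ -7.179.
|E| > 1, so demand is elastic at this price.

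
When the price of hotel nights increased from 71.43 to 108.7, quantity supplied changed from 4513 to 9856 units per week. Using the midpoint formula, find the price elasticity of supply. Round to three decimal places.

%Δq = (9856 − 4513)/[(4513 + 9856)/2] = 5343/7184.5 ≈ 0.7437.
%Δp = (108.7 − 71.43)/[(71.43 + 108.7)/2] = 37.27/90.065 ≈ 0.4138.
Arc elasticity E = %Δq/%Δp ≈ 0.7437/0.4138 ≈ 1.797.
|E| > 1: supply is elastic over this range.

1.797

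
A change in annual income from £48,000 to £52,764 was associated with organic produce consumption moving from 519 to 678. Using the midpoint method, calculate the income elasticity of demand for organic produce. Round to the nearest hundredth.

2.81

%ΔQ = (678 − 519)/[(519+678)/2] = 159/598.5 ≈ 0.2657.
%ΔM = (52,764 − 48,000)/[(48,000+52,764)/2] = 4764/50382 ≈ 0.0946.
E_I = %ΔQ/%ΔM ≈ 2.81.
E_I > 1: normal good (luxury).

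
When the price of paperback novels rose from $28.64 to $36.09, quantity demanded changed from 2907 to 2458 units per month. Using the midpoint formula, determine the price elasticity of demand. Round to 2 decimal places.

%Δq = (2458 − 2907)/[(2907 + 2458)/2] = -449/2682.5 ≈ -0.1674.
%ΔP = (36.09 − 28.64)/[(28.64 + 36.09)/2] = 7.45/32.365 ≈ 0.2302.
Arc elasticity E = %Δq/%ΔP ≈ -0.1674/0.2302 ≈ -0.73.
|E| < 1: demand is inelastic over this range.

-0.73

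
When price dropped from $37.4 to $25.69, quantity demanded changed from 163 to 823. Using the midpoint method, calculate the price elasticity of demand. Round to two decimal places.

%Δq = (823 − 163)/[(163 + 823)/2] = 660/493 ≈ 1.3387.
%Δp = (25.69 − 37.4)/[(37.4 + 25.69)/2] = -11.71/31.545 ≈ -0.3712.
Arc elasticity E = %Δq/%Δp ≈ 1.3387/-0.3712 ≈ -3.61.
|E| > 1: demand is elastic over this range.

-3.61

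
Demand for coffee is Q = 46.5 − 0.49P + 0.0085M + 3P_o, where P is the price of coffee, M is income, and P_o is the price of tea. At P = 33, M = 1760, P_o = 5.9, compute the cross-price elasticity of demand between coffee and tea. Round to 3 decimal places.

Substituting, Q = 46.5 − 0.49(33) + 0.0085(1760) + 3(5.9) = 46.5 − 16.17 + 14.96 + 17.7 = 62.99.
∂Q/∂P_o = +3, so E_xy = 3·(5.9/62.99) ≈ 0.281.
E_xy > 0: the goods are substitutes.

0.281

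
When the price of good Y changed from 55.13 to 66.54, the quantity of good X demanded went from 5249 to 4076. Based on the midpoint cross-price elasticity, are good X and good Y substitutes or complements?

%ΔQ_x = (4076 − 5249)/[(5249+4076)/2] = -1173/4662.5 ≈ -0.2516.
%ΔP_y = (66.54 − 55.13)/[(55.13+66.54)/2] ≈ 0.1876.
E_xy = -0.2516/0.1876 ≈ -1.341.
E_xy < 0, so the goods are complements.

complements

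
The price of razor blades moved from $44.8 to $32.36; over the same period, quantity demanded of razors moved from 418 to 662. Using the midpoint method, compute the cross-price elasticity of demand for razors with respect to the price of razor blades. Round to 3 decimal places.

%ΔQ_x = (662 − 418)/[(418+662)/2] = 244/540 ≈ 0.4519.
%ΔP_y = (32.36 − 44.8)/[(44.8+32.36)/2] ≈ -0.3224.
E_xy = 0.4519/-0.3224 ≈ -1.401.
E_xy < 0, so razors and razor blades are complements.

-1.401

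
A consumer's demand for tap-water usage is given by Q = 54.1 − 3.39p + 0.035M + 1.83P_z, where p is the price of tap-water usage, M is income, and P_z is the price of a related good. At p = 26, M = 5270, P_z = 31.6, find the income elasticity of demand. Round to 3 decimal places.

Evaluating quantity at (p, M, P_z) gives Q = 54.1 − 3.39(26) + 0.035(5270) + 1.83(31.6) = 54.1 − 88.14 + 184.45 + 57.828 = 208.238.
∂Q/∂M = +0.035, so E_I = 0.035·(5270/208.238) ≈ 0.886.
E_I ∈ (0,1): normal good (necessity).

0.886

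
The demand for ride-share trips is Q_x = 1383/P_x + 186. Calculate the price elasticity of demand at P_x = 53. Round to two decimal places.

-0.12

At P_x = 53, Q_x = 212.0943.
dQ_x/dP_x = −1383/P_x² = −0.4923.
Point elasticity E = (dQ_x/dP_x)·(P_x/Q_x) = -0.4923 × 53/212.0943 ≈ -0.12.
|E| < 1, so demand is inelastic at this price.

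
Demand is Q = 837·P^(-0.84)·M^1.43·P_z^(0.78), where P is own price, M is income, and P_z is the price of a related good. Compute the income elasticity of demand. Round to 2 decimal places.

1.43

For a Cobb–Douglas (constant-elasticity) form Q = A·M^α·…, the elasticity with respect to M equals the exponent α at every point.
Here the exponent on M is 1.43, so the income elasticity of demand is 1.43.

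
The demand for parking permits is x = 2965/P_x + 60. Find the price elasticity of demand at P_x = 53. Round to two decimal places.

At P_x = 53, x = 115.9434.
dx/dP_x = −2965/P_x² = −1.0555.
Point elasticity E = (dx/dP_x)·(P_x/x) = -1.0555 × 53/115.9434 ≈ -0.48.
|E| < 1, so demand is inelastic at this price.

-0.48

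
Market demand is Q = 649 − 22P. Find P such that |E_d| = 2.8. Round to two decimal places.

21.74

Set −bP/(a − bP) = −2.8 ⇒ bP = 2.8(a − bP) ⇒ bP(1+2.8) = 2.8·a.
P = 2.8·649/(22·3.8) ≈ 21.74.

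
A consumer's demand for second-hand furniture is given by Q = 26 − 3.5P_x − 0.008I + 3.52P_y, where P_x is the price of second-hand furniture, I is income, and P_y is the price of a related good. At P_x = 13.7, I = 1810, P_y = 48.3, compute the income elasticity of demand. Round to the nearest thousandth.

-0.108

First evaluate Q: 26 − 3.5(13.7) − 0.008(1810) + 3.52(48.3) = 26 − 47.95 − 14.48 + 170.016 = 133.586.
∂Q/∂I = −0.008, so E_I = -0.008·(1810/133.586) ≈ -0.108.
E_I < 0: inferior good.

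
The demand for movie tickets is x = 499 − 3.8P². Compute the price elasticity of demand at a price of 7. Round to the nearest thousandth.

At P = 7, x = 312.8.
dx/dP = −2·3.8·P = −53.2.
Point elasticity E = (dx/dP)·(P/x) = -53.2 × 7/312.8 ≈ -1.191.
|E| > 1, so demand is elastic at this price.

-1.191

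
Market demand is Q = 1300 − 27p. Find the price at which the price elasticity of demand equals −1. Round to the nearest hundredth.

For linear demand Q = a − bp, E = −bp/(a − bp). |E| = 1 ⇒ bp = a − bp ⇒ p = a/(2b).
p = 1300/(2·27) ≈ 24.07.

24.07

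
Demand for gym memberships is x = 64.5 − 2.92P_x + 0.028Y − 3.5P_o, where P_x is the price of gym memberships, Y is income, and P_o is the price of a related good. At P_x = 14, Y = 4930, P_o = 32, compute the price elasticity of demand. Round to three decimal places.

x = 64.5 − 2.92(14) + 0.028(4930) − 3.5(32) = 64.5 − 40.88 + 138.04 − 112 = 49.66.
∂x/∂P_x = −2.92, so E_p = (−2.92)·(14/49.66) ≈ -0.823.
|E_p| < 1: demand is inelastic.

-0.823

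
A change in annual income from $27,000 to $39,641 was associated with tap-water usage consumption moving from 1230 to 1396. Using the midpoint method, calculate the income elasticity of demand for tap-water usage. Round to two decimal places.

%ΔQ = (1396 − 1230)/[(1230+1396)/2] = 166/1313 ≈ 0.1264.
%ΔI = (39,641 − 27,000)/[(27,000+39,641)/2] = 12641/33320.5 ≈ 0.3794.
E_I = %ΔQ/%ΔI ≈ 0.33.
E_I ∈ (0,1): normal good (necessity).

0.33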